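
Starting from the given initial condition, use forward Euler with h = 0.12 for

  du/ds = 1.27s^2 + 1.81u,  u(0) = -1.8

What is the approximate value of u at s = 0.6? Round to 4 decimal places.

-4.7332

Euler: u_{n+1} = u_n + h·f(s_n, u_n).
s=0.000000, u=-1.800000: f=-3.258000 → u ← -1.800000 + 0.12·(-3.258000) = -2.190960
s=0.120000, u=-2.190960: f=-3.947350 → u ← -2.190960 + 0.12·(-3.947350) = -2.664642
s=0.240000, u=-2.664642: f=-4.749850 → u ← -2.664642 + 0.12·(-4.749850) = -3.234624
s=0.360000, u=-3.234624: f=-5.690077 → u ← -3.234624 + 0.12·(-5.690077) = -3.917433
s=0.480000, u=-3.917433: f=-6.797946 → u ← -3.917433 + 0.12·(-6.797946) = -4.733187
u(0.6) ≈ -4.7332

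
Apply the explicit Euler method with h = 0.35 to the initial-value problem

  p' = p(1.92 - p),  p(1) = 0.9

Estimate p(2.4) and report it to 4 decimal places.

Euler: p_{n+1} = p_n + h·f(s_n, p_n).
s=1.000000, p=0.900000: f=0.918000 → p ← 0.900000 + 0.35·0.918000 = 1.221300
s=1.350000, p=1.221300: f=0.853322 → p ← 1.221300 + 0.35·0.853322 = 1.519963
s=1.700000, p=1.519963: f=0.608042 → p ← 1.519963 + 0.35·0.608042 = 1.732777
s=2.050000, p=1.732777: f=0.324415 → p ← 1.732777 + 0.35·0.324415 = 1.846323
p(2.4) ≈ 1.8463

1.8463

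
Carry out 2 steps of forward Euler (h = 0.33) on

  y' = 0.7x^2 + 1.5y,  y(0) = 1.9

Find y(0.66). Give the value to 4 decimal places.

4.2717

Euler: y_{n+1} = y_n + h·f(x_n, y_n).
x=0.000000, y=1.900000: f=2.850000 → y ← 1.900000 + 0.33·2.850000 = 2.840500
x=0.330000, y=2.840500: f=4.336980 → y ← 2.840500 + 0.33·4.336980 = 4.271703
y(0.66) ≈ 4.2717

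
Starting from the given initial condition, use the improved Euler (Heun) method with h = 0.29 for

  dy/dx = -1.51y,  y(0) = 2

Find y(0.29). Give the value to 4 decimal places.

1.3160

Heun: k1 = f(x_n, y_n); k2 = f(x_n + h, y_n + h·k1); y_{n+1} = y_n + (h/2)·(k1 + k2).
x=0.000000, y=2.000000:
  k1 = f(0.000000, 2.000000) = -3.020000
  k2 = f(0.290000, 1.124200) = -1.697542
  y ← 2.000000 + (0.29/2)·(-3.020000 + (-1.697542)) = 1.315956
y(0.29) ≈ 1.3160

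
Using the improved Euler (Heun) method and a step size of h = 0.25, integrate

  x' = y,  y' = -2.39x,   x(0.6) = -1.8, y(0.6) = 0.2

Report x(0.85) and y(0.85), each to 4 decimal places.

Heun on (x,y): k1 = f(t_n, state_n); k2 = f(t_n + h, state_n + h·k1); state_{n+1} = state_n + (h/2)·(k1 + k2).
0.600000: (-1.800000, 0.200000)
  k1 = (0.200000, 4.302000)
  predictor → (-1.750000, 1.275500)
  k2 = (1.275500, 4.182500)
  → (-1.615563, 1.260563)
(x(0.85), y(0.85)) ≈ (-1.6156, 1.2606)

-1.6156, 1.2606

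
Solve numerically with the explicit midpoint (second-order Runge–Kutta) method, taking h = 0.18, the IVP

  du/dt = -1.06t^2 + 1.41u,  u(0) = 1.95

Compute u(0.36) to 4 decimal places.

Midpoint: k1 = f(t_n, u_n); k2 = f(t_n + h/2, u_n + (h/2)·k1); u_{n+1} = u_n + h·k2.
t=0.000000, u=1.950000:
  k1 = f(0.000000, 1.950000) = 2.749500
  k2 = f(0.090000, 2.197455) = 3.089826
  u ← 1.950000 + 0.18·3.089826 = 2.506169
t=0.180000, u=2.506169:
  k1 = f(0.180000, 2.506169) = 3.499354
  k2 = f(0.270000, 2.821110) = 3.900492
  u ← 2.506169 + 0.18·3.900492 = 3.208257
u(0.36) ≈ 3.2083

3.2083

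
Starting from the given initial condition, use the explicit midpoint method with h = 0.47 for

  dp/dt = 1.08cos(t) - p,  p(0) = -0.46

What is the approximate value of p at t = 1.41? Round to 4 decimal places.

Midpoint: k1 = f(t_n, p_n); k2 = f(t_n + h/2, p_n + (h/2)·k1); p_{n+1} = p_n + h·k2.
t=0.000000, p=-0.460000:
  k1 = f(0.000000, -0.460000) = 1.540000
  k2 = f(0.235000, -0.098100) = 1.148415
  p ← -0.460000 + 0.47·1.148415 = 0.079755
t=0.470000, p=0.079755:
  k1 = f(0.470000, 0.079755) = 0.883138
  k2 = f(0.705000, 0.287293) = 0.535248
  p ← 0.079755 + 0.47·0.535248 = 0.331322
t=0.940000, p=0.331322:
  k1 = f(0.940000, 0.331322) = 0.305649
  k2 = f(1.175000, 0.403149) = 0.013237
  p ← 0.331322 + 0.47·0.013237 = 0.337543
p(1.41) ≈ 0.3375

0.3375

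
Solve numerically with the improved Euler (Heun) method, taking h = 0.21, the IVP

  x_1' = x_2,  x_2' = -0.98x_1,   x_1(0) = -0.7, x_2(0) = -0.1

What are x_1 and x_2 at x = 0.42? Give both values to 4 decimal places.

-0.6809, 0.1905

Heun on (x_1,x_2): k1 = f(x_n, state_n); k2 = f(x_n + h, state_n + h·k1); state_{n+1} = state_n + (h/2)·(k1 + k2).
0.000000: (-0.700000, -0.100000)
  k1 = (-0.100000, 0.686000)
  predictor → (-0.721000, 0.044060)
  k2 = (0.044060, 0.706580)
  → (-0.705874, 0.046221)
0.210000: (-0.705874, 0.046221)
  k1 = (0.046221, 0.691756)
  predictor → (-0.696167, 0.191490)
  k2 = (0.191490, 0.682244)
  → (-0.680914, 0.190491)
(x_1(0.42), x_2(0.42)) ≈ (-0.6809, 0.1905)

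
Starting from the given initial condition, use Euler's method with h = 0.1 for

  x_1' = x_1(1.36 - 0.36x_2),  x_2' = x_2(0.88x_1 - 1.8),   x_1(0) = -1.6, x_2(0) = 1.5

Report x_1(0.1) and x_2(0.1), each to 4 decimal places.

-1.7312, 1.0188

Euler on (x_1,x_2): x_1_{n+1} = x_1_n + h·x_1', x_2_{n+1} = x_2_n + h·x_2'.
0.000000: (-1.600000, 1.500000); f=(-1.312000, -4.812000) → (-1.731200, 1.018800)
(x_1(0.1), x_2(0.1)) ≈ (-1.7312, 1.0188)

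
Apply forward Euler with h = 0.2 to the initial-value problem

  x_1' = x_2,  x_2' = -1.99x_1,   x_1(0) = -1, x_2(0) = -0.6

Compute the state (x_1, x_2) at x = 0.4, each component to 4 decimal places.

Euler on (x_1,x_2): x_1_{n+1} = x_1_n + h·x_1', x_2_{n+1} = x_2_n + h·x_2'.
0.000000: (-1.000000, -0.600000); f=(-0.600000, 1.990000) → (-1.120000, -0.202000)
0.200000: (-1.120000, -0.202000); f=(-0.202000, 2.228800) → (-1.160400, 0.243760)
(x_1(0.4), x_2(0.4)) ≈ (-1.1604, 0.2438)

-1.1604, 0.2438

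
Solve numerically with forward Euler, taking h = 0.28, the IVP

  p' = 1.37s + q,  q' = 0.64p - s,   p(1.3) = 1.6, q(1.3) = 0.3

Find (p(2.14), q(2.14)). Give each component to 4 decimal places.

Euler on (p,q): p_{n+1} = p_n + h·p', q_{n+1} = q_n + h·q'.
1.300000: (1.600000, 0.300000); f=(2.081000, -0.276000) → (2.182680, 0.222720)
1.580000: (2.182680, 0.222720); f=(2.387320, -0.183085) → (2.851130, 0.171456)
1.860000: (2.851130, 0.171456); f=(2.719656, -0.035277) → (3.612633, 0.161579)
(p(2.14), q(2.14)) ≈ (3.6126, 0.1616)

3.6126, 0.1616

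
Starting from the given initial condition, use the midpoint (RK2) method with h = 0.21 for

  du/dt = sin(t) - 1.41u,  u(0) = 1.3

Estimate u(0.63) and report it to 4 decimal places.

Midpoint: k1 = f(t_n, u_n); k2 = f(t_n + h/2, u_n + (h/2)·k1); u_{n+1} = u_n + h·k2.
t=0.000000, u=1.300000:
  k1 = f(0.000000, 1.300000) = -1.833000
  k2 = f(0.105000, 1.107535) = -1.456817
  u ← 1.300000 + 0.21·(-1.456817) = 0.994068
t=0.210000, u=0.994068:
  k1 = f(0.210000, 0.994068) = -1.193177
  k2 = f(0.315000, 0.868785) = -0.915170
  u ← 0.994068 + 0.21·(-0.915170) = 0.801883
t=0.420000, u=0.801883:
  k1 = f(0.420000, 0.801883) = -0.722894
  k2 = f(0.525000, 0.725979) = -0.522417
  u ← 0.801883 + 0.21·(-0.522417) = 0.692175
u(0.63) ≈ 0.6922

0.6922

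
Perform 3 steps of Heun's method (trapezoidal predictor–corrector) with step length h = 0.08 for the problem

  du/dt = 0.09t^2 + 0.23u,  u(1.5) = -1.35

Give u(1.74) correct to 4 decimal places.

Heun: k1 = f(t_n, u_n); k2 = f(t_n + h, u_n + h·k1); u_{n+1} = u_n + (h/2)·(k1 + k2).
t=1.500000, u=-1.350000:
  k1 = f(1.500000, -1.350000) = -0.108000
  k2 = f(1.580000, -1.358640) = -0.087811
  u ← -1.350000 + (0.08/2)·(-0.108000 + (-0.087811)) = -1.357832
t=1.580000, u=-1.357832:
  k1 = f(1.580000, -1.357832) = -0.087625
  k2 = f(1.660000, -1.364842) = -0.065910
  u ← -1.357832 + (0.08/2)·(-0.087625 + (-0.065910)) = -1.363974
t=1.660000, u=-1.363974:
  k1 = f(1.660000, -1.363974) = -0.065710
  k2 = f(1.740000, -1.369231) = -0.042439
  u ← -1.363974 + (0.08/2)·(-0.065710 + (-0.042439)) = -1.368300
u(1.74) ≈ -1.3683

-1.3683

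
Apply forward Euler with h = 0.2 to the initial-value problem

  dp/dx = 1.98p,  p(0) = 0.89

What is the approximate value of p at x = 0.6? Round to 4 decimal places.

2.4213

Euler: p_{n+1} = p_n + h·f(x_n, p_n).
x=0.000000, p=0.890000: f=1.762200 → p ← 0.890000 + 0.2·1.762200 = 1.242440
x=0.200000, p=1.242440: f=2.460031 → p ← 1.242440 + 0.2·2.460031 = 1.734446
x=0.400000, p=1.734446: f=3.434204 → p ← 1.734446 + 0.2·3.434204 = 2.421287
p(0.6) ≈ 2.4213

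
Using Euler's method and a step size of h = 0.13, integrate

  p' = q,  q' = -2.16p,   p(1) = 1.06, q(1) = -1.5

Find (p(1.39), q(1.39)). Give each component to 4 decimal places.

Euler on (p,q): p_{n+1} = p_n + h·p', q_{n+1} = q_n + h·q'.
1.000000: (1.060000, -1.500000); f=(-1.500000, -2.289600) → (0.865000, -1.797648)
1.130000: (0.865000, -1.797648); f=(-1.797648, -1.868400) → (0.631306, -2.040540)
1.260000: (0.631306, -2.040540); f=(-2.040540, -1.363620) → (0.366036, -2.217811)
(p(1.39), q(1.39)) ≈ (0.3660, -2.2178)

0.3660, -2.2178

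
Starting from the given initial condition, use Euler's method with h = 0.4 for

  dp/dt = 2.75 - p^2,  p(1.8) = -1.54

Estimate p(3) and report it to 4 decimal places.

Euler: p_{n+1} = p_n + h·f(t_n, p_n).
t=1.800000, p=-1.540000: f=0.378400 → p ← -1.540000 + 0.4·0.378400 = -1.388640
t=2.200000, p=-1.388640: f=0.821679 → p ← -1.388640 + 0.4·0.821679 = -1.059968
t=2.600000, p=-1.059968: f=1.626467 → p ← -1.059968 + 0.4·1.626467 = -0.409382
p(3) ≈ -0.4094

-0.4094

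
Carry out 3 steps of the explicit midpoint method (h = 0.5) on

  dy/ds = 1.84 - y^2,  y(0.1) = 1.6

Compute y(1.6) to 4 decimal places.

1.4125

Midpoint: k1 = f(s_n, y_n); k2 = f(s_n + h/2, y_n + (h/2)·k1); y_{n+1} = y_n + h·k2.
s=0.100000, y=1.600000:
  k1 = f(0.100000, 1.600000) = -0.720000
  k2 = f(0.350000, 1.420000) = -0.176400
  y ← 1.600000 + 0.5·(-0.176400) = 1.511800
s=0.600000, y=1.511800:
  k1 = f(0.600000, 1.511800) = -0.445539
  k2 = f(0.850000, 1.400415) = -0.121163
  y ← 1.511800 + 0.5·(-0.121163) = 1.451219
s=1.100000, y=1.451219:
  k1 = f(1.100000, 1.451219) = -0.266036
  k2 = f(1.350000, 1.384710) = -0.077421
  y ← 1.451219 + 0.5·(-0.077421) = 1.412508
y(1.6) ≈ 1.4125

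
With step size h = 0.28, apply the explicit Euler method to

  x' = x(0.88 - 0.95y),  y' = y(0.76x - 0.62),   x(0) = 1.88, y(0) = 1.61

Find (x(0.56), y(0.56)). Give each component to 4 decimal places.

Euler on (x,y): x_{n+1} = x_n + h·x', y_{n+1} = y_n + h·y'.
0.000000: (1.880000, 1.610000); f=(-1.221060, 1.302168) → (1.538103, 1.974607)
0.280000: (1.538103, 1.974607); f=(-1.531761, 1.083977) → (1.109210, 2.278121)
(x(0.56), y(0.56)) ≈ (1.1092, 2.2781)

1.1092, 2.2781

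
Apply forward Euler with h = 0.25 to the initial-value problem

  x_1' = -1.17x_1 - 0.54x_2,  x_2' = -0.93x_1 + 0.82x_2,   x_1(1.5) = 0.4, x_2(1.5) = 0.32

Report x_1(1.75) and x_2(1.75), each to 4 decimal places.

0.2398, 0.2926

Euler on (x_1,x_2): x_1_{n+1} = x_1_n + h·x_1', x_2_{n+1} = x_2_n + h·x_2'.
1.500000: (0.400000, 0.320000); f=(-0.640800, -0.109600) → (0.239800, 0.292600)
(x_1(1.75), x_2(1.75)) ≈ (0.2398, 0.2926)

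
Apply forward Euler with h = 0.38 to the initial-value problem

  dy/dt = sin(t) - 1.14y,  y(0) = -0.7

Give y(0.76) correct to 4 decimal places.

-0.0839

Euler: y_{n+1} = y_n + h·f(t_n, y_n).
t=0.000000, y=-0.700000: f=0.798000 → y ← -0.700000 + 0.38·0.798000 = -0.396760
t=0.380000, y=-0.396760: f=0.823227 → y ← -0.396760 + 0.38·0.823227 = -0.083934
y(0.76) ≈ -0.0839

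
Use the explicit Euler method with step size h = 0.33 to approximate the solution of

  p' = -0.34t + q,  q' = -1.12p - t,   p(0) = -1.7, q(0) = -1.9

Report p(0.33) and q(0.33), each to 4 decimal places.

Euler on (p,q): p_{n+1} = p_n + h·p', q_{n+1} = q_n + h·q'.
0.000000: (-1.700000, -1.900000); f=(-1.900000, 1.904000) → (-2.327000, -1.271680)
(p(0.33), q(0.33)) ≈ (-2.3270, -1.2717)

-2.3270, -1.2717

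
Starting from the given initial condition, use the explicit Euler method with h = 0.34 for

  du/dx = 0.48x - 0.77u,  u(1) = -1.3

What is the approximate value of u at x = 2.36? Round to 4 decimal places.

Euler: u_{n+1} = u_n + h·f(x_n, u_n).
x=1.000000, u=-1.300000: f=1.481000 → u ← -1.300000 + 0.34·1.481000 = -0.796460
x=1.340000, u=-0.796460: f=1.256474 → u ← -0.796460 + 0.34·1.256474 = -0.369259
x=1.680000, u=-0.369259: f=1.090729 → u ← -0.369259 + 0.34·1.090729 = 0.001589
x=2.020000, u=0.001589: f=0.968376 → u ← 0.001589 + 0.34·0.968376 = 0.330837
u(2.36) ≈ 0.3308

0.3308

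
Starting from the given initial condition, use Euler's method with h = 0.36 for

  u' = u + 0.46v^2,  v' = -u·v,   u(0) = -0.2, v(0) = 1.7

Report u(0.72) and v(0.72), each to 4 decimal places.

Euler on (u,v): u_{n+1} = u_n + h·u', v_{n+1} = v_n + h·v'.
0.000000: (-0.200000, 1.700000); f=(1.129400, 0.340000) → (0.206584, 1.822400)
0.360000: (0.206584, 1.822400); f=(1.734309, -0.376479) → (0.830935, 1.686868)
(u(0.72), v(0.72)) ≈ (0.8309, 1.6869)

0.8309, 1.6869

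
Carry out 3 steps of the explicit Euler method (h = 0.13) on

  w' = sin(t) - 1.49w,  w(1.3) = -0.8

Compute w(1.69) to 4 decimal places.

Euler: w_{n+1} = w_n + h·f(t_n, w_n).
t=1.300000, w=-0.800000: f=2.155558 → w ← -0.800000 + 0.13·2.155558 = -0.519777
t=1.430000, w=-0.519777: f=1.764573 → w ← -0.519777 + 0.13·1.764573 = -0.290383
t=1.560000, w=-0.290383: f=1.432612 → w ← -0.290383 + 0.13·1.432612 = -0.104143
w(1.69) ≈ -0.1041

-0.1041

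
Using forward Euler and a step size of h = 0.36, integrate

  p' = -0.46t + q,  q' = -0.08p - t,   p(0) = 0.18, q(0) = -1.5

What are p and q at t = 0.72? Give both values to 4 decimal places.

Euler on (p,q): p_{n+1} = p_n + h·p', q_{n+1} = q_n + h·q'.
0.000000: (0.180000, -1.500000); f=(-1.500000, -0.014400) → (-0.360000, -1.505184)
0.360000: (-0.360000, -1.505184); f=(-1.670784, -0.331200) → (-0.961482, -1.624416)
(p(0.72), q(0.72)) ≈ (-0.9615, -1.6244)

-0.9615, -1.6244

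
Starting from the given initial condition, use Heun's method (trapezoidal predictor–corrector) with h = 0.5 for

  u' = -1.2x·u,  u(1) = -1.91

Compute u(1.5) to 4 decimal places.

Heun: k1 = f(x_n, u_n); k2 = f(x_n + h, u_n + h·k1); u_{n+1} = u_n + (h/2)·(k1 + k2).
x=1.000000, u=-1.910000:
  k1 = f(1.000000, -1.910000) = 2.292000
  k2 = f(1.500000, -0.764000) = 1.375200
  u ← -1.910000 + (0.5/2)·(2.292000 + 1.375200) = -0.993200
u(1.5) ≈ -0.9932

-0.9932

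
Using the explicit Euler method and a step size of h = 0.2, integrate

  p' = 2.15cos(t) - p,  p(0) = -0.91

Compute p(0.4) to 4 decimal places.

0.1830

Euler: p_{n+1} = p_n + h·f(t_n, p_n).
t=0.000000, p=-0.910000: f=3.060000 → p ← -0.910000 + 0.2·3.060000 = -0.298000
t=0.200000, p=-0.298000: f=2.405143 → p ← -0.298000 + 0.2·2.405143 = 0.183029
p(0.4) ≈ 0.1830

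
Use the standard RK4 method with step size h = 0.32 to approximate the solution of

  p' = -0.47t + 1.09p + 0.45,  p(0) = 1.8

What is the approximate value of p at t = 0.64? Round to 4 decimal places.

RK4: k1 = f(t_n, p_n); k2 = f(t_n + h/2, p_n + (h/2)·k1); k3 = f(t_n + h/2, p_n + (h/2)·k2); k4 = f(t_n + h, p_n + h·k3); p_{n+1} = p_n + (h/6)·(k1 + 2k2 + 2k3 + k4).
t=0.000000, p=1.800000:
  k1 = f(0.000000, 1.800000) = 2.412000
  k2 = f(0.160000, 2.185920) = 2.757453
  k3 = f(0.160000, 2.241192) = 2.817700
  k4 = f(0.320000, 2.701664) = 3.244414
  p ← 1.800000 + (0.32/6)·(k1 + 2k2 + 2k3 + k4) = 2.696358
t=0.320000, p=2.696358:
  k1 = f(0.320000, 2.696358) = 3.238631
  k2 = f(0.480000, 3.214539) = 3.728248
  k3 = f(0.480000, 3.292878) = 3.813637
  k4 = f(0.640000, 3.916722) = 4.418427
  p ← 2.696358 + (0.32/6)·(k1 + 2k2 + 2k3 + k4) = 3.909202
p(0.64) ≈ 3.9092

3.9092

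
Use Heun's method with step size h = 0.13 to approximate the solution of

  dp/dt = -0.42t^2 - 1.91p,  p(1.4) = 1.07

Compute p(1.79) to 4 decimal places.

0.2085

Heun: k1 = f(t_n, p_n); k2 = f(t_n + h, p_n + h·k1); p_{n+1} = p_n + (h/2)·(k1 + k2).
t=1.400000, p=1.070000:
  k1 = f(1.400000, 1.070000) = -2.866900
  k2 = f(1.530000, 0.697303) = -2.315027
  p ← 1.070000 + (0.13/2)·(-2.866900 + (-2.315027)) = 0.733175
t=1.530000, p=0.733175:
  k1 = f(1.530000, 0.733175) = -2.383542
  k2 = f(1.660000, 0.423314) = -1.965882
  p ← 0.733175 + (0.13/2)·(-2.383542 + (-1.965882)) = 0.450462
t=1.660000, p=0.450462:
  k1 = f(1.660000, 0.450462) = -2.017735
  k2 = f(1.790000, 0.188157) = -1.705101
  p ← 0.450462 + (0.13/2)·(-2.017735 + (-1.705101)) = 0.208478
p(1.79) ≈ 0.2085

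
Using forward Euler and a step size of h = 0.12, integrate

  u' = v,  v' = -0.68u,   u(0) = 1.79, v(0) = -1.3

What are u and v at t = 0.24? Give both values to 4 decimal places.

Euler on (u,v): u_{n+1} = u_n + h·u', v_{n+1} = v_n + h·v'.
0.000000: (1.790000, -1.300000); f=(-1.300000, -1.217200) → (1.634000, -1.446064)
0.120000: (1.634000, -1.446064); f=(-1.446064, -1.111120) → (1.460472, -1.579398)
(u(0.24), v(0.24)) ≈ (1.4605, -1.5794)

1.4605, -1.5794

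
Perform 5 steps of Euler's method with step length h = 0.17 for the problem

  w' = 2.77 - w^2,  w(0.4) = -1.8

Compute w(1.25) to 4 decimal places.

-3.2720

Euler: w_{n+1} = w_n + h·f(t_n, w_n).
t=0.400000, w=-1.800000: f=-0.470000 → w ← -1.800000 + 0.17·(-0.470000) = -1.879900
t=0.570000, w=-1.879900: f=-0.764024 → w ← -1.879900 + 0.17·(-0.764024) = -2.009784
t=0.740000, w=-2.009784: f=-1.269232 → w ← -2.009784 + 0.17·(-1.269232) = -2.225554
t=0.910000, w=-2.225554: f=-2.183089 → w ← -2.225554 + 0.17·(-2.183089) = -2.596679
t=1.080000, w=-2.596679: f=-3.972740 → w ← -2.596679 + 0.17·(-3.972740) = -3.272044
w(1.25) ≈ -3.2720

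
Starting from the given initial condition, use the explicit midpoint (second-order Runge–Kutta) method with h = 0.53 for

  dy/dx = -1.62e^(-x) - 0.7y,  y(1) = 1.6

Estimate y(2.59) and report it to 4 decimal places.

0.3151

Midpoint: k1 = f(x_n, y_n); k2 = f(x_n + h/2, y_n + (h/2)·k1); y_{n+1} = y_n + h·k2.
x=1.000000, y=1.600000:
  k1 = f(1.000000, 1.600000) = -1.715965
  k2 = f(1.265000, 1.145269) = -1.258916
  y ← 1.600000 + 0.53·(-1.258916) = 0.932774
x=1.530000, y=0.932774:
  k1 = f(1.530000, 0.932774) = -1.003730
  k2 = f(1.795000, 0.666786) = -0.735877
  y ← 0.932774 + 0.53·(-0.735877) = 0.542760
x=2.060000, y=0.542760:
  k1 = f(2.060000, 0.542760) = -0.586407
  k2 = f(2.325000, 0.387362) = -0.429562
  y ← 0.542760 + 0.53·(-0.429562) = 0.315092
y(2.59) ≈ 0.3151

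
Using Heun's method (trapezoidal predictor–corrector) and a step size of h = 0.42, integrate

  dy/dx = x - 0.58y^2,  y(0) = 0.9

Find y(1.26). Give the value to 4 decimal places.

Heun: k1 = f(x_n, y_n); k2 = f(x_n + h, y_n + h·k1); y_{n+1} = y_n + (h/2)·(k1 + k2).
x=0.000000, y=0.900000:
  k1 = f(0.000000, 0.900000) = -0.469800
  k2 = f(0.420000, 0.702684) = 0.133616
  y ← 0.900000 + (0.42/2)·(-0.469800 + 0.133616) = 0.829401
x=0.420000, y=0.829401:
  k1 = f(0.420000, 0.829401) = 0.021014
  k2 = f(0.840000, 0.838227) = 0.432477
  y ← 0.829401 + (0.42/2)·(0.021014 + 0.432477) = 0.924635
x=0.840000, y=0.924635:
  k1 = f(0.840000, 0.924635) = 0.344129
  k2 = f(1.260000, 1.069169) = 0.596989
  y ← 0.924635 + (0.42/2)·(0.344129 + 0.596989) = 1.122270
y(1.26) ≈ 1.1223

1.1223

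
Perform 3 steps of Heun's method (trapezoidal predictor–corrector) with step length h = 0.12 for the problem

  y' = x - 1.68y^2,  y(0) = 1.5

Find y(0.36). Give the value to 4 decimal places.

0.8455

Heun: k1 = f(x_n, y_n); k2 = f(x_n + h, y_n + h·k1); y_{n+1} = y_n + (h/2)·(k1 + k2).
x=0.000000, y=1.500000:
  k1 = f(0.000000, 1.500000) = -3.780000
  k2 = f(0.120000, 1.046400) = -1.719521
  y ← 1.500000 + (0.12/2)·(-3.780000 + (-1.719521)) = 1.170029
x=0.120000, y=1.170029:
  k1 = f(0.120000, 1.170029) = -2.179865
  k2 = f(0.240000, 0.908445) = -1.146457
  y ← 1.170029 + (0.12/2)·(-2.179865 + (-1.146457)) = 0.970449
x=0.240000, y=0.970449:
  k1 = f(0.240000, 0.970449) = -1.342177
  k2 = f(0.360000, 0.809388) = -0.740583
  y ← 0.970449 + (0.12/2)·(-1.342177 + (-0.740583)) = 0.845484
y(0.36) ≈ 0.8455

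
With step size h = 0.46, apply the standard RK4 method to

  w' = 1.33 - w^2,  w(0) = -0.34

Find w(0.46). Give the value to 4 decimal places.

RK4: k1 = f(x_n, w_n); k2 = f(x_n + h/2, w_n + (h/2)·k1); k3 = f(x_n + h/2, w_n + (h/2)·k2); k4 = f(x_n + h, w_n + h·k3); w_{n+1} = w_n + (h/6)·(k1 + 2k2 + 2k3 + k4).
x=0.000000, w=-0.340000:
  k1 = f(0.000000, -0.340000) = 1.214400
  k2 = f(0.230000, -0.060688) = 1.326317
  k3 = f(0.230000, -0.034947) = 1.328779
  k4 = f(0.460000, 0.271238) = 1.256430
  w ← -0.340000 + (0.46/6)·(k1 + 2k2 + 2k3 + k4) = 0.256545
w(0.46) ≈ 0.2565

0.2565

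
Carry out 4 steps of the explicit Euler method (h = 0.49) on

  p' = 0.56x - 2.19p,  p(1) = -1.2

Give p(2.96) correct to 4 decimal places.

0.6401

Euler: p_{n+1} = p_n + h·f(x_n, p_n).
x=1.000000, p=-1.200000: f=3.188000 → p ← -1.200000 + 0.49·3.188000 = 0.362120
x=1.490000, p=0.362120: f=0.041357 → p ← 0.362120 + 0.49·0.041357 = 0.382385
x=1.980000, p=0.382385: f=0.271377 → p ← 0.382385 + 0.49·0.271377 = 0.515360
x=2.470000, p=0.515360: f=0.254562 → p ← 0.515360 + 0.49·0.254562 = 0.640095
p(2.96) ≈ 0.6401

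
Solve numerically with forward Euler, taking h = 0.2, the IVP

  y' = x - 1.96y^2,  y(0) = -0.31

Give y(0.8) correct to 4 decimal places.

-0.2457

Euler: y_{n+1} = y_n + h·f(x_n, y_n).
x=0.000000, y=-0.310000: f=-0.188356 → y ← -0.310000 + 0.2·(-0.188356) = -0.347671
x=0.200000, y=-0.347671: f=-0.036916 → y ← -0.347671 + 0.2·(-0.036916) = -0.355054
x=0.400000, y=-0.355054: f=0.152915 → y ← -0.355054 + 0.2·0.152915 = -0.324471
x=0.600000, y=-0.324471: f=0.393648 → y ← -0.324471 + 0.2·0.393648 = -0.245742
y(0.8) ≈ -0.2457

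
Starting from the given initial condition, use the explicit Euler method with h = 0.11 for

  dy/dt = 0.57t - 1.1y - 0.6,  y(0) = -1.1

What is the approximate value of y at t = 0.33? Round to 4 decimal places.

Euler: y_{n+1} = y_n + h·f(t_n, y_n).
t=0.000000, y=-1.100000: f=0.610000 → y ← -1.100000 + 0.11·0.610000 = -1.032900
t=0.110000, y=-1.032900: f=0.598890 → y ← -1.032900 + 0.11·0.598890 = -0.967022
t=0.220000, y=-0.967022: f=0.589124 → y ← -0.967022 + 0.11·0.589124 = -0.902218
y(0.33) ≈ -0.9022

-0.9022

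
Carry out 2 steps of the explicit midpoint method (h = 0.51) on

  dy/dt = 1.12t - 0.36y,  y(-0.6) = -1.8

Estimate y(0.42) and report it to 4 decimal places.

Midpoint: k1 = f(t_n, y_n); k2 = f(t_n + h/2, y_n + (h/2)·k1); y_{n+1} = y_n + h·k2.
t=-0.600000, y=-1.800000:
  k1 = f(-0.600000, -1.800000) = -0.024000
  k2 = f(-0.345000, -1.806120) = 0.263803
  y ← -1.800000 + 0.51·0.263803 = -1.665460
t=-0.090000, y=-1.665460:
  k1 = f(-0.090000, -1.665460) = 0.498766
  k2 = f(0.165000, -1.538275) = 0.738579
  y ← -1.665460 + 0.51·0.738579 = -1.288785
y(0.42) ≈ -1.2888

-1.2888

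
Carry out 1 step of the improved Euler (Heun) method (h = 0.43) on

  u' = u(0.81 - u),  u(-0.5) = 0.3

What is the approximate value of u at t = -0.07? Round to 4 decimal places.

Heun: k1 = f(t_n, u_n); k2 = f(t_n + h, u_n + h·k1); u_{n+1} = u_n + (h/2)·(k1 + k2).
t=-0.500000, u=0.300000:
  k1 = f(-0.500000, 0.300000) = 0.153000
  k2 = f(-0.070000, 0.365790) = 0.162488
  u ← 0.300000 + (0.43/2)·(0.153000 + 0.162488) = 0.367830
u(-0.07) ≈ 0.3678

0.3678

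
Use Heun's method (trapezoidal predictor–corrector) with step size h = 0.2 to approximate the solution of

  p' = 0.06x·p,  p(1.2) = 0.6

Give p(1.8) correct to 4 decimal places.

0.6333

Heun: k1 = f(x_n, p_n); k2 = f(x_n + h, p_n + h·k1); p_{n+1} = p_n + (h/2)·(k1 + k2).
x=1.200000, p=0.600000:
  k1 = f(1.200000, 0.600000) = 0.043200
  k2 = f(1.400000, 0.608640) = 0.051126
  p ← 0.600000 + (0.2/2)·(0.043200 + 0.051126) = 0.609433
x=1.400000, p=0.609433:
  k1 = f(1.400000, 0.609433) = 0.051192
  k2 = f(1.600000, 0.619671) = 0.059488
  p ← 0.609433 + (0.2/2)·(0.051192 + 0.059488) = 0.620501
x=1.600000, p=0.620501:
  k1 = f(1.600000, 0.620501) = 0.059568
  k2 = f(1.800000, 0.632414) = 0.068301
  p ← 0.620501 + (0.2/2)·(0.059568 + 0.068301) = 0.633288
p(1.8) ≈ 0.6333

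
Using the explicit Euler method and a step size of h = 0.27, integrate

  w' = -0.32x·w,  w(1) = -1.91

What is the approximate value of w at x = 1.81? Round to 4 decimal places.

Euler: w_{n+1} = w_n + h·f(x_n, w_n).
x=1.000000, w=-1.910000: f=0.611200 → w ← -1.910000 + 0.27·0.611200 = -1.744976
x=1.270000, w=-1.744976: f=0.709158 → w ← -1.744976 + 0.27·0.709158 = -1.553503
x=1.540000, w=-1.553503: f=0.765566 → w ← -1.553503 + 0.27·0.765566 = -1.346800
w(1.81) ≈ -1.3468

-1.3468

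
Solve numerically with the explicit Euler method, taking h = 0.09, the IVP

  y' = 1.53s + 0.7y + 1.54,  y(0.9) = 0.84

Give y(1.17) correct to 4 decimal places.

1.8852

Euler: y_{n+1} = y_n + h·f(s_n, y_n).
s=0.900000, y=0.840000: f=3.505000 → y ← 0.840000 + 0.09·3.505000 = 1.155450
s=0.990000, y=1.155450: f=3.863515 → y ← 1.155450 + 0.09·3.863515 = 1.503166
s=1.080000, y=1.503166: f=4.244616 → y ← 1.503166 + 0.09·4.244616 = 1.885182
y(1.17) ≈ 1.8852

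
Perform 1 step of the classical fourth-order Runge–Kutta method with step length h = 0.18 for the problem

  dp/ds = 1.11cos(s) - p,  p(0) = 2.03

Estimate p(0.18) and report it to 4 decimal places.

RK4: k1 = f(s_n, p_n); k2 = f(s_n + h/2, p_n + (h/2)·k1); k3 = f(s_n + h/2, p_n + (h/2)·k2); k4 = f(s_n + h, p_n + h·k3); p_{n+1} = p_n + (h/6)·(k1 + 2k2 + 2k3 + k4).
s=0.000000, p=2.030000:
  k1 = f(0.000000, 2.030000) = -0.920000
  k2 = f(0.090000, 1.947200) = -0.841692
  k3 = f(0.090000, 1.954248) = -0.848740
  k4 = f(0.180000, 1.877227) = -0.785160
  p ← 2.030000 + (0.18/6)·(k1 + 2k2 + 2k3 + k4) = 1.877419
p(0.18) ≈ 1.8774

1.8774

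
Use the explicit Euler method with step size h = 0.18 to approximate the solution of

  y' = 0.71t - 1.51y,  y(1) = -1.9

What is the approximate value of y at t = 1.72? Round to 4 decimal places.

Euler: y_{n+1} = y_n + h·f(t_n, y_n).
t=1.000000, y=-1.900000: f=3.579000 → y ← -1.900000 + 0.18·3.579000 = -1.255780
t=1.180000, y=-1.255780: f=2.734028 → y ← -1.255780 + 0.18·2.734028 = -0.763655
t=1.360000, y=-0.763655: f=2.118719 → y ← -0.763655 + 0.18·2.118719 = -0.382286
t=1.540000, y=-0.382286: f=1.670651 → y ← -0.382286 + 0.18·1.670651 = -0.081568
y(1.72) ≈ -0.0816

-0.0816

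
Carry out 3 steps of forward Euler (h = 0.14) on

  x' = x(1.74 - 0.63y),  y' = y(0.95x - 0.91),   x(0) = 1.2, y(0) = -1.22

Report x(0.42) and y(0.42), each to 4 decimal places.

2.9971, -1.5962

Euler on (x,y): x_{n+1} = x_n + h·x', y_{n+1} = y_n + h·y'.
0.000000: (1.200000, -1.220000); f=(3.010320, -0.280600) → (1.621445, -1.259284)
0.140000: (1.621445, -1.259284); f=(4.107685, -0.793818) → (2.196521, -1.370419)
0.280000: (2.196521, -1.370419); f=(5.718342, -1.612564) → (2.997089, -1.596178)
(x(0.42), y(0.42)) ≈ (2.9971, -1.5962)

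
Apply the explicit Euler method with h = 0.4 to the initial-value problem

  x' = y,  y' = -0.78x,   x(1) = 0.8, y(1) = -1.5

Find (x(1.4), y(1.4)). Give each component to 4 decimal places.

0.2000, -1.7496

Euler on (x,y): x_{n+1} = x_n + h·x', y_{n+1} = y_n + h·y'.
1.000000: (0.800000, -1.500000); f=(-1.500000, -0.624000) → (0.200000, -1.749600)
(x(1.4), y(1.4)) ≈ (0.2000, -1.7496)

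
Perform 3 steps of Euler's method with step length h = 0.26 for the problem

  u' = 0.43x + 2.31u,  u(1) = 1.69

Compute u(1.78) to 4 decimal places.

Euler: u_{n+1} = u_n + h·f(x_n, u_n).
x=1.000000, u=1.690000: f=4.333900 → u ← 1.690000 + 0.26·4.333900 = 2.816814
x=1.260000, u=2.816814: f=7.048640 → u ← 2.816814 + 0.26·7.048640 = 4.649460
x=1.520000, u=4.649460: f=11.393854 → u ← 4.649460 + 0.26·11.393854 = 7.611862
u(1.78) ≈ 7.6119

7.6119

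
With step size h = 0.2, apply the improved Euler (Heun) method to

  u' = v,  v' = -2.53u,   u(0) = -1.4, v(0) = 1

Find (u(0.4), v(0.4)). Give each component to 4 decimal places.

-0.7405, 2.1453

Heun on (u,v): k1 = f(t_n, state_n); k2 = f(t_n + h, state_n + h·k1); state_{n+1} = state_n + (h/2)·(k1 + k2).
0.000000: (-1.400000, 1.000000)
  k1 = (1.000000, 3.542000)
  predictor → (-1.200000, 1.708400)
  k2 = (1.708400, 3.036000)
  → (-1.129160, 1.657800)
0.200000: (-1.129160, 1.657800)
  k1 = (1.657800, 2.856775)
  predictor → (-0.797600, 2.229155)
  k2 = (2.229155, 2.017928)
  → (-0.740465, 2.145270)
(u(0.4), v(0.4)) ≈ (-0.7405, 2.1453)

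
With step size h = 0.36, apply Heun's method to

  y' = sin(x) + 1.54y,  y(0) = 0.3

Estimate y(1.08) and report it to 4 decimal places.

Heun: k1 = f(x_n, y_n); k2 = f(x_n + h, y_n + h·k1); y_{n+1} = y_n + (h/2)·(k1 + k2).
x=0.000000, y=0.300000:
  k1 = f(0.000000, 0.300000) = 0.462000
  k2 = f(0.360000, 0.466320) = 1.070407
  y ← 0.300000 + (0.36/2)·(0.462000 + 1.070407) = 0.575833
x=0.360000, y=0.575833:
  k1 = f(0.360000, 0.575833) = 1.239057
  k2 = f(0.720000, 1.021894) = 2.233101
  y ← 0.575833 + (0.36/2)·(1.239057 + 2.233101) = 1.200822
x=0.720000, y=1.200822:
  k1 = f(0.720000, 1.200822) = 2.508650
  k2 = f(1.080000, 2.103936) = 4.122019
  y ← 1.200822 + (0.36/2)·(2.508650 + 4.122019) = 2.394342
y(1.08) ≈ 2.3943

2.3943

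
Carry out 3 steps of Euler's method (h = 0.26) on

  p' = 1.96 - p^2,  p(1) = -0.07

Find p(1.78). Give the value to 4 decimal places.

Euler: p_{n+1} = p_n + h·f(x_n, p_n).
x=1.000000, p=-0.070000: f=1.955100 → p ← -0.070000 + 0.26·1.955100 = 0.438326
x=1.260000, p=0.438326: f=1.767870 → p ← 0.438326 + 0.26·1.767870 = 0.897972
x=1.520000, p=0.897972: f=1.153646 → p ← 0.897972 + 0.26·1.153646 = 1.197920
p(1.78) ≈ 1.1979

1.1979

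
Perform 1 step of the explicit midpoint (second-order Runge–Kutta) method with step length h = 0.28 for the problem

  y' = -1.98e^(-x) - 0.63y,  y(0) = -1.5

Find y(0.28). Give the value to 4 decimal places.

-1.6918

Midpoint: k1 = f(x_n, y_n); k2 = f(x_n + h/2, y_n + (h/2)·k1); y_{n+1} = y_n + h·k2.
x=0.000000, y=-1.500000:
  k1 = f(0.000000, -1.500000) = -1.035000
  k2 = f(0.140000, -1.644900) = -0.685042
  y ← -1.500000 + 0.28·(-0.685042) = -1.691812
y(0.28) ≈ -1.6918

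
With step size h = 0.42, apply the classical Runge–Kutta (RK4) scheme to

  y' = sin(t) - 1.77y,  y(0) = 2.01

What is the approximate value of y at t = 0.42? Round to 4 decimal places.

1.0284

RK4: k1 = f(t_n, y_n); k2 = f(t_n + h/2, y_n + (h/2)·k1); k3 = f(t_n + h/2, y_n + (h/2)·k2); k4 = f(t_n + h, y_n + h·k3); y_{n+1} = y_n + (h/6)·(k1 + 2k2 + 2k3 + k4).
t=0.000000, y=2.010000:
  k1 = f(0.000000, 2.010000) = -3.557700
  k2 = f(0.210000, 1.262883) = -2.026843
  k3 = f(0.210000, 1.584363) = -2.595863
  k4 = f(0.420000, 0.919738) = -1.220175
  y ← 2.010000 + (0.42/6)·(k1 + 2k2 + 2k3 + k4) = 1.028370
y(0.42) ≈ 1.0284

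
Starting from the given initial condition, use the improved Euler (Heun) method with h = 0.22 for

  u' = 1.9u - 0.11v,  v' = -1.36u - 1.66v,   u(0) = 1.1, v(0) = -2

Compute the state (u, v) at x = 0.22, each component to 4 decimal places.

Heun on (u,v): k1 = f(x_n, state_n); k2 = f(x_n + h, state_n + h·k1); state_{n+1} = state_n + (h/2)·(k1 + k2).
0.000000: (1.100000, -2.000000)
  k1 = (2.310000, 1.824000)
  predictor → (1.608200, -1.598720)
  k2 = (3.231439, 0.466723)
  → (1.709558, -1.748020)
(u(0.22), v(0.22)) ≈ (1.7096, -1.7480)

1.7096, -1.7480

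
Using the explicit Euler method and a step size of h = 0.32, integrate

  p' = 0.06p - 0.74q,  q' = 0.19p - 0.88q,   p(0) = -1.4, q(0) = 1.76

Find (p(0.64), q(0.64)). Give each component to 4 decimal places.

-2.1583, 0.7351

Euler on (p,q): p_{n+1} = p_n + h·p', q_{n+1} = q_n + h·q'.
0.000000: (-1.400000, 1.760000); f=(-1.386400, -1.814800) → (-1.843648, 1.179264)
0.320000: (-1.843648, 1.179264); f=(-0.983274, -1.388045) → (-2.158296, 0.735089)
(p(0.64), q(0.64)) ≈ (-2.1583, 0.7351)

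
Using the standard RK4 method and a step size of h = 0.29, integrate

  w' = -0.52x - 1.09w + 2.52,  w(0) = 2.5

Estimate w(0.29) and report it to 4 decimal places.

RK4: k1 = f(x_n, w_n); k2 = f(x_n + h/2, w_n + (h/2)·k1); k3 = f(x_n + h/2, w_n + (h/2)·k2); k4 = f(x_n + h, w_n + h·k3); w_{n+1} = w_n + (h/6)·(k1 + 2k2 + 2k3 + k4).
x=0.000000, w=2.500000:
  k1 = f(0.000000, 2.500000) = -0.205000
  k2 = f(0.145000, 2.470275) = -0.248000
  k3 = f(0.145000, 2.464040) = -0.241204
  k4 = f(0.290000, 2.430051) = -0.279556
  w ← 2.500000 + (0.29/6)·(k1 + 2k2 + 2k3 + k4) = 2.429290
w(0.29) ≈ 2.4293

2.4293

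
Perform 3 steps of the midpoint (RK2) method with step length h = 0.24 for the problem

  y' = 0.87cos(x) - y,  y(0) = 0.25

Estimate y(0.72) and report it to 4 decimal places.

0.5211

Midpoint: k1 = f(x_n, y_n); k2 = f(x_n + h/2, y_n + (h/2)·k1); y_{n+1} = y_n + h·k2.
x=0.000000, y=0.250000:
  k1 = f(0.000000, 0.250000) = 0.620000
  k2 = f(0.120000, 0.324400) = 0.539344
  y ← 0.250000 + 0.24·0.539344 = 0.379442
x=0.240000, y=0.379442:
  k1 = f(0.240000, 0.379442) = 0.465622
  k2 = f(0.360000, 0.435317) = 0.378913
  y ← 0.379442 + 0.24·0.378913 = 0.470382
x=0.480000, y=0.470382:
  k1 = f(0.480000, 0.470382) = 0.301304
  k2 = f(0.600000, 0.506538) = 0.211504
  y ← 0.470382 + 0.24·0.211504 = 0.521143
y(0.72) ≈ 0.5211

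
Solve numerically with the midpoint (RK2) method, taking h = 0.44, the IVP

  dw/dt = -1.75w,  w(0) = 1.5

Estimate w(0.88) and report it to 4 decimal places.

0.4157

Midpoint: k1 = f(t_n, w_n); k2 = f(t_n + h/2, w_n + (h/2)·k1); w_{n+1} = w_n + h·k2.
t=0.000000, w=1.500000:
  k1 = f(0.000000, 1.500000) = -2.625000
  k2 = f(0.220000, 0.922500) = -1.614375
  w ← 1.500000 + 0.44·(-1.614375) = 0.789675
t=0.440000, w=0.789675:
  k1 = f(0.440000, 0.789675) = -1.381931
  k2 = f(0.660000, 0.485650) = -0.849888
  w ← 0.789675 + 0.44·(-0.849888) = 0.415724
w(0.88) ≈ 0.4157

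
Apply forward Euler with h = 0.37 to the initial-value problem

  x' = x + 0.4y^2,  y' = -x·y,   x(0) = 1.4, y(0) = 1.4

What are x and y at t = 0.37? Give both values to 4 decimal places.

2.2081, 0.6748

Euler on (x,y): x_{n+1} = x_n + h·x', y_{n+1} = y_n + h·y'.
0.000000: (1.400000, 1.400000); f=(2.184000, -1.960000) → (2.208080, 0.674800)
(x(0.37), y(0.37)) ≈ (2.2081, 0.6748)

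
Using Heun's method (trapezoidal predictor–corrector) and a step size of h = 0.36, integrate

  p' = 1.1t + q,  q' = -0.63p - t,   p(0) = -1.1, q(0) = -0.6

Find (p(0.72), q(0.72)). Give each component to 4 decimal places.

-1.1010, -0.3133

Heun on (p,q): k1 = f(t_n, state_n); k2 = f(t_n + h, state_n + h·k1); state_{n+1} = state_n + (h/2)·(k1 + k2).
0.000000: (-1.100000, -0.600000)
  k1 = (-0.600000, 0.693000)
  predictor → (-1.316000, -0.350520)
  k2 = (0.045480, 0.469080)
  → (-1.199814, -0.390826)
0.360000: (-1.199814, -0.390826)
  k1 = (0.005174, 0.395883)
  predictor → (-1.197951, -0.248308)
  k2 = (0.543692, 0.034709)
  → (-1.101018, -0.313319)
(p(0.72), q(0.72)) ≈ (-1.1010, -0.3133)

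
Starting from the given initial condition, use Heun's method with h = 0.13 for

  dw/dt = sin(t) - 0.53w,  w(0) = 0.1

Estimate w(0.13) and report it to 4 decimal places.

Heun: k1 = f(t_n, w_n); k2 = f(t_n + h, w_n + h·k1); w_{n+1} = w_n + (h/2)·(k1 + k2).
t=0.000000, w=0.100000:
  k1 = f(0.000000, 0.100000) = -0.053000
  k2 = f(0.130000, 0.093110) = 0.080286
  w ← 0.100000 + (0.13/2)·(-0.053000 + 0.080286) = 0.101774
w(0.13) ≈ 0.1018

0.1018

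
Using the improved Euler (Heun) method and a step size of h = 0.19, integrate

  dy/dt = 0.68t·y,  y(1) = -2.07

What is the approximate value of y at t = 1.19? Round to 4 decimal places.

Heun: k1 = f(t_n, y_n); k2 = f(t_n + h, y_n + h·k1); y_{n+1} = y_n + (h/2)·(k1 + k2).
t=1.000000, y=-2.070000:
  k1 = f(1.000000, -2.070000) = -1.407600
  k2 = f(1.190000, -2.337444) = -1.891460
  y ← -2.070000 + (0.19/2)·(-1.407600 + (-1.891460)) = -2.383411
y(1.19) ≈ -2.3834

-2.3834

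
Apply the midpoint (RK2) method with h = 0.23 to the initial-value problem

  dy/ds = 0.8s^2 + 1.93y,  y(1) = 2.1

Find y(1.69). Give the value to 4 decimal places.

Midpoint: k1 = f(s_n, y_n); k2 = f(s_n + h/2, y_n + (h/2)·k1); y_{n+1} = y_n + h·k2.
s=1.000000, y=2.100000:
  k1 = f(1.000000, 2.100000) = 4.853000
  k2 = f(1.115000, 2.658095) = 6.124703
  y ← 2.100000 + 0.23·6.124703 = 3.508682
s=1.230000, y=3.508682:
  k1 = f(1.230000, 3.508682) = 7.982076
  k2 = f(1.345000, 4.426620) = 9.990598
  y ← 3.508682 + 0.23·9.990598 = 5.806519
s=1.460000, y=5.806519:
  k1 = f(1.460000, 5.806519) = 12.911862
  k2 = f(1.575000, 7.291383) = 16.056870
  y ← 5.806519 + 0.23·16.056870 = 9.499599
y(1.69) ≈ 9.4996

9.4996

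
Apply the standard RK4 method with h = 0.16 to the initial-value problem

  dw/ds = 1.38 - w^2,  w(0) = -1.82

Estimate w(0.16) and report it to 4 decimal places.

RK4: k1 = f(s_n, w_n); k2 = f(s_n + h/2, w_n + (h/2)·k1); k3 = f(s_n + h/2, w_n + (h/2)·k2); k4 = f(s_n + h, w_n + h·k3); w_{n+1} = w_n + (h/6)·(k1 + 2k2 + 2k3 + k4).
s=0.000000, w=-1.820000:
  k1 = f(0.000000, -1.820000) = -1.932400
  k2 = f(0.080000, -1.974592) = -2.519014
  k3 = f(0.080000, -2.021521) = -2.706547
  k4 = f(0.160000, -2.253048) = -3.696223
  w ← -1.820000 + (0.16/6)·(k1 + 2k2 + 2k3 + k4) = -2.248793
w(0.16) ≈ -2.2488

-2.2488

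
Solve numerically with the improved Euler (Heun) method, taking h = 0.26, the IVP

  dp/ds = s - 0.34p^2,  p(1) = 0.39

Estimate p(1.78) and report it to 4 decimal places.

1.2779

Heun: k1 = f(s_n, p_n); k2 = f(s_n + h, p_n + h·k1); p_{n+1} = p_n + (h/2)·(k1 + k2).
s=1.000000, p=0.390000:
  k1 = f(1.000000, 0.390000) = 0.948286
  k2 = f(1.260000, 0.636554) = 1.122232
  p ← 0.390000 + (0.26/2)·(0.948286 + 1.122232) = 0.659167
s=1.260000, p=0.659167:
  k1 = f(1.260000, 0.659167) = 1.112269
  k2 = f(1.520000, 0.948357) = 1.214210
  p ← 0.659167 + (0.26/2)·(1.112269 + 1.214210) = 0.961610
s=1.520000, p=0.961610:
  k1 = f(1.520000, 0.961610) = 1.205604
  k2 = f(1.780000, 1.275067) = 1.227230
  p ← 0.961610 + (0.26/2)·(1.205604 + 1.227230) = 1.277878
p(1.78) ≈ 1.2779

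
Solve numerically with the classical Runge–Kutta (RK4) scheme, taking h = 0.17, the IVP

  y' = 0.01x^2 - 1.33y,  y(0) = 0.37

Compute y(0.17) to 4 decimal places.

RK4: k1 = f(x_n, y_n); k2 = f(x_n + h/2, y_n + (h/2)·k1); k3 = f(x_n + h/2, y_n + (h/2)·k2); k4 = f(x_n + h, y_n + h·k3); y_{n+1} = y_n + (h/6)·(k1 + 2k2 + 2k3 + k4).
x=0.000000, y=0.370000:
  k1 = f(0.000000, 0.370000) = -0.492100
  k2 = f(0.085000, 0.328172) = -0.436396
  k3 = f(0.085000, 0.332906) = -0.442693
  k4 = f(0.170000, 0.294742) = -0.391718
  y ← 0.370000 + (0.17/6)·(k1 + 2k2 + 2k3 + k4) = 0.295143
y(0.17) ≈ 0.2951

0.2951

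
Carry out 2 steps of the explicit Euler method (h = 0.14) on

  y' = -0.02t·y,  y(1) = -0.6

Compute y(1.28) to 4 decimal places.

Euler: y_{n+1} = y_n + h·f(t_n, y_n).
t=1.000000, y=-0.600000: f=0.012000 → y ← -0.600000 + 0.14·0.012000 = -0.598320
t=1.140000, y=-0.598320: f=0.013642 → y ← -0.598320 + 0.14·0.013642 = -0.596410
y(1.28) ≈ -0.5964

-0.5964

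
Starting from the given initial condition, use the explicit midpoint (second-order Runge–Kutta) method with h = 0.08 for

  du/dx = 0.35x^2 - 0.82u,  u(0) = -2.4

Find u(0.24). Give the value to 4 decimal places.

-1.9700

Midpoint: k1 = f(x_n, u_n); k2 = f(x_n + h/2, u_n + (h/2)·k1); u_{n+1} = u_n + h·k2.
x=0.000000, u=-2.400000:
  k1 = f(0.000000, -2.400000) = 1.968000
  k2 = f(0.040000, -2.321280) = 1.904010
  u ← -2.400000 + 0.08·1.904010 = -2.247679
x=0.080000, u=-2.247679:
  k1 = f(0.080000, -2.247679) = 1.845337
  k2 = f(0.120000, -2.173866) = 1.787610
  u ← -2.247679 + 0.08·1.787610 = -2.104670
x=0.160000, u=-2.104670:
  k1 = f(0.160000, -2.104670) = 1.734790
  k2 = f(0.200000, -2.035279) = 1.682929
  u ← -2.104670 + 0.08·1.682929 = -1.970036
u(0.24) ≈ -1.9700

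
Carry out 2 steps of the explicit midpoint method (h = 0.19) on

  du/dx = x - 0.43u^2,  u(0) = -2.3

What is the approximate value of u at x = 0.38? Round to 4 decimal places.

-3.5308

Midpoint: k1 = f(x_n, u_n); k2 = f(x_n + h/2, u_n + (h/2)·k1); u_{n+1} = u_n + h·k2.
x=0.000000, u=-2.300000:
  k1 = f(0.000000, -2.300000) = -2.274700
  k2 = f(0.095000, -2.516096) = -2.627219
  u ← -2.300000 + 0.19·(-2.627219) = -2.799172
x=0.190000, u=-2.799172:
  k1 = f(0.190000, -2.799172) = -3.179205
  k2 = f(0.285000, -3.101196) = -3.850489
  u ← -2.799172 + 0.19·(-3.850489) = -3.530765
u(0.38) ≈ -3.5308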